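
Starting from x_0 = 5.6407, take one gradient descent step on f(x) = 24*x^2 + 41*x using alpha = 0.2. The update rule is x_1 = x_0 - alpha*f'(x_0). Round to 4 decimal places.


We compute the gradient at x_0 and apply the update.
f'(x) = 48*x + 41
f'(5.6407) = 48*5.6407 + 41 = 311.7536
x_1 = 5.6407 - 0.2*311.7536 = -56.71


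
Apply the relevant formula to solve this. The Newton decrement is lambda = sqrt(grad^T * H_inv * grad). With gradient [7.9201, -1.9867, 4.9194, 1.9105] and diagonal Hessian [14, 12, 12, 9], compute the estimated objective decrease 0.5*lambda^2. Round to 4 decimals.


Step 1: H is diagonal, so H^(-1) * g = [0.5657, -0.1656, 0.41, 0.2123].
Step 2: g^T H^(-1) g = sum_i g_i^2 / H_ii
  = (7.9201)^2/14 + (-1.9867)^2/12 + (4.9194)^2/12 + (1.9105)^2/9
  = 4.4806 + 0.3289 + 2.0167 + 0.4056 = 7.2317
Step 3: Objective decrease = 0.5 * g^T H^(-1) g = 3.6159


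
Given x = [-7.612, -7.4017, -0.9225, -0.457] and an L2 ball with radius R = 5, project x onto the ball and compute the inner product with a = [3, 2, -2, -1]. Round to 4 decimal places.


Step 1: Compute ||x|| (intermediates to 6 decimals).
||x|| = sqrt((-7.612)^2 + (-7.4017)^2 + (-0.9225)^2 + (-0.457)^2) = 10.667125
Step 2: Project.
Since ||x|| > R, scale = R/||x|| = 5/10.667125 = 0.46873, proj(x) = scale * x
proj(x) = [-3.567973, -3.469399, -0.432403, -0.21421]
Step 3: Dot product.
a^T * proj(x) = 3*(-3.567973) + 2*(-3.469399) - 2*(-0.432403) - 1*(-0.21421) = -16.5637


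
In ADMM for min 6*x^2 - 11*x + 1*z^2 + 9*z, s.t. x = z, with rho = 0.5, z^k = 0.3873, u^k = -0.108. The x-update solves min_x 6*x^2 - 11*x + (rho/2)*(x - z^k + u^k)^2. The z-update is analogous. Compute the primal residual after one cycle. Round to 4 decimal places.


ADMM iteration with rho = 0.5, z^k = 0.3873, u^k = -0.108
Step 1: x-update.
Minimize 6*x^2 - 11*x + (0.5/2)*(x - 0.3873 - 0.108)^2
FOC: (2*6 + 0.5)*x = 11 + 0.5*(0.3873 + 0.108)
x^{k+1} = 0.8998
Step 2: z-update.
Minimize 1*z^2 + 9*z + (0.5/2)*(0.8998 - z - 0.108)^2
FOC: (2*1 + 0.5)*z = -9 + 0.5*(0.8998 - 0.108)
z^{k+1} = -3.4416
Step 3: u-update.
u^{k+1} = -0.108 + 0.8998 + 3.4416 = 4.2334
Step 4: Primal residual = |0.8998 + 3.4416| = 4.3414


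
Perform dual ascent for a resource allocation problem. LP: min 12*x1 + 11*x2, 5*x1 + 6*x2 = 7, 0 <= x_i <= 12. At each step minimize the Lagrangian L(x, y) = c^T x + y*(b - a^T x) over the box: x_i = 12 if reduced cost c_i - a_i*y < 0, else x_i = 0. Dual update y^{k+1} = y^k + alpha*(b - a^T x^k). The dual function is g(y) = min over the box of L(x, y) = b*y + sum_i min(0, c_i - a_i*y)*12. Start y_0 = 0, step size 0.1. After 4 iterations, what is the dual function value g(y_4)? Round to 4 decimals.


Dual ascent for LP: min 12*x1 + 11*x2, 5*x1 + 6*x2 = 7, 0 <= x_i <= 12
Step 1: y^k = 0.0, reduced costs: (12.0, 11.0)
  x^k = (0.0, 0.0), subgradient = b - a^T x = 7.0
  y^{k+1} = 0.0 + 0.1*7.0 = 0.7
Step 2: y^k = 0.7, reduced costs: (8.5, 6.8)
  x^k = (0.0, 0.0), subgradient = b - a^T x = 7.0
  y^{k+1} = 0.7 + 0.1*7.0 = 1.4
Step 3: y^k = 1.4, reduced costs: (5.0, 2.6)
  x^k = (0.0, 0.0), subgradient = b - a^T x = 7.0
  y^{k+1} = 1.4 + 0.1*7.0 = 2.1
Step 4: y^k = 2.1, reduced costs: (1.5, -1.6)
  x^k = (0.0, 12.0), subgradient = b - a^T x = -65.0
  y^{k+1} = 2.1 + 0.1*-65.0 = -4.4
Dual objective at y_4 = -4.4: reduced costs (34.0, 37.4), box minimizer x = (0.0, 0.0)
g(y_4) = b*y + (c1 - a1*y)*x1 + (c2 - a2*y)*x2 = 7*(-4.4) + 34.0*0.0 + 37.4*0.0 = -30.8 + 0.0 + 0.0 = -30.8


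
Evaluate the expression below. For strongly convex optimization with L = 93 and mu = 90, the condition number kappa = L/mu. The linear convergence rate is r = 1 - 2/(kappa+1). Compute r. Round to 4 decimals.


Step 1: Compute the condition number.
kappa = L/mu = 93/90 = 1.0333
Step 2: Compute the convergence rate.
r = 1 - 2/(kappa + 1) = 1 - 2*mu/(L + mu) = (L - mu)/(L + mu) = 3/183 = 0.0164


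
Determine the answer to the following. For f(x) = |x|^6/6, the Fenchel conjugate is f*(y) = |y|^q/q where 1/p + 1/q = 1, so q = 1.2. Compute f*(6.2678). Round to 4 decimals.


The conjugate exponent q satisfies 1/p + 1/q = 1.
p = 6, so q = 6/(6 - 1) = 1.2
|y|^q = 6.2678^1.2 = 9.0477
f*(6.2678) = 9.0477 / 1.2 = 7.5397


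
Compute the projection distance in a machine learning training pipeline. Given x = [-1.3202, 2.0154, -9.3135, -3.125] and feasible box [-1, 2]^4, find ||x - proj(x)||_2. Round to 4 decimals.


Project each component onto [-1, 2].
clip(-1.3202) = -1.0, clip(2.0154) = 2.0, clip(-9.3135) = -1.0, clip(-3.125) = -1.0
Projection = [-1.0, 2.0, -1.0, -1.0]
Squared diffs: [0.1025, 0.0002, 69.1143, 4.5156]
Distance = sqrt(73.7326) = 8.5868


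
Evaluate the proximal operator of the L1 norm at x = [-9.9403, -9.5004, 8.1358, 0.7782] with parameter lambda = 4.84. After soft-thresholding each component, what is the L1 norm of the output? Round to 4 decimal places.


Soft-thresholding with lambda = 4.84:
prox(-9.9403) = sign(-9.9403)*max(|-9.9403| - 4.84, 0) = -5.1003
prox(-9.5004) = sign(-9.5004)*max(|-9.5004| - 4.84, 0) = -4.6604
prox(8.1358) = sign(8.1358)*max(|8.1358| - 4.84, 0) = 3.2958
prox(0.7782) = sign(0.7782)*max(|0.7782| - 4.84, 0) = 0.0
prox(x) = [-5.1003, -4.6604, 3.2958, 0.0]
||prox(x)||_1 = 5.1003 + 4.6604 + 3.2958 + 0.0 = 13.0565


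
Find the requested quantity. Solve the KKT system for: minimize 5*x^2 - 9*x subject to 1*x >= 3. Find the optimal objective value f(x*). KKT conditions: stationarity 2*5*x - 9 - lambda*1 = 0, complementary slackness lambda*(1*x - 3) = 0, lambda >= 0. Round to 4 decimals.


Step 1: Try lambda = 0 (constraint inactive).
x_unc = 9/(2*5) = 0.9
Check: 1*0.9 = 0.9 < 3 -- violated!
Step 2: Constraint must be active: 1*x = 3
x* = 3/1 = 3.0
lambda = (2*5*3.0 - 9)/1 = 21.0
Step 3: Compute optimal value.
f(x*) = 5*3.0^2 - 9*3.0 = 18.0


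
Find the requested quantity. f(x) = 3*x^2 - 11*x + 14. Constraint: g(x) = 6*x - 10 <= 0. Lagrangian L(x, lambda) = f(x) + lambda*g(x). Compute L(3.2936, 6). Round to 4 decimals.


Step 1: Evaluate f(x).
f(3.2936) = 3*3.2936^2 - 11*3.2936 + 14 = 10.3138
Step 2: Evaluate g(x).
g(3.2936) = 6*3.2936 - 10 = 9.7616
Step 3: Compute Lagrangian.
L = 10.3138 + 6*9.7616 = 68.8834


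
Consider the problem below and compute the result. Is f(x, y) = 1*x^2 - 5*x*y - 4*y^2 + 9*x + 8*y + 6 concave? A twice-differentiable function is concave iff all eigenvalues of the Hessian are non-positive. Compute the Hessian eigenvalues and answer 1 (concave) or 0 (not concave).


The Hessian of f(x,y) = 1*x^2 - 5*x*y - 4*y^2 + 9*x + 8*y + 6 is:
H = [[2, -5], [-5, -8]]
Trace = 2 - 8 = -6
Determinant = 2*-8 - (-5)^2 = -41
Discriminant = (-6)^2 - 4*-41 = 200.0
Eigenvalues: lambda_1 = -10.0711, lambda_2 = 4.0711
The function is not concave.

0


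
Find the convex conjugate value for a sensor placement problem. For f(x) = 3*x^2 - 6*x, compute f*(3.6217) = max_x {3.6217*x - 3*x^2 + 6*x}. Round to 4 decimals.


f*(y) = sup_x {y*x - a*x^2 - b*x} = sup_x {(y-b)*x - a*x^2}
FOC: (y - b) - 2a*x = 0 => x* = (y - b)/(2a)
x* = (3.6217 + 6)/(2*3) = 1.6036
f*(3.6217) = (y-b)^2/(4a) = (3.6217 + 6)^2/(4*3)
= 92.5771/12 = 7.7148


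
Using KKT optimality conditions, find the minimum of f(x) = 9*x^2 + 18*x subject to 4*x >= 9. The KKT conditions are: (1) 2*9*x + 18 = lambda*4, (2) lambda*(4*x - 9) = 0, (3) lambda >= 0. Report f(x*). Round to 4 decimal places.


Step 1: Try lambda = 0 (constraint inactive).
x_unc = -18/(2*9) = -1.0
Check: 4*-1.0 = -4.0 < 9 -- violated!
Step 2: Constraint must be active: 4*x = 9
x* = 9/4 = 2.25
lambda = (2*9*2.25 + 18)/4 = 14.625
Step 3: Compute optimal value.
f(x*) = 9*2.25^2 + 18*2.25 = 86.0625


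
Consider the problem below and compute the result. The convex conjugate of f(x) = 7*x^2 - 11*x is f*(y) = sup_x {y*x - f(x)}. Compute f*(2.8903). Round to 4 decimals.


f*(y) = sup_x {y*x - a*x^2 - b*x} = sup_x {(y-b)*x - a*x^2}
FOC: (y - b) - 2a*x = 0 => x* = (y - b)/(2a)
x* = (2.8903 + 11)/(2*7) = 0.9922
f*(2.8903) = (y-b)^2/(4a) = (2.8903 + 11)^2/(4*7)
= 192.9404/28 = 6.8907


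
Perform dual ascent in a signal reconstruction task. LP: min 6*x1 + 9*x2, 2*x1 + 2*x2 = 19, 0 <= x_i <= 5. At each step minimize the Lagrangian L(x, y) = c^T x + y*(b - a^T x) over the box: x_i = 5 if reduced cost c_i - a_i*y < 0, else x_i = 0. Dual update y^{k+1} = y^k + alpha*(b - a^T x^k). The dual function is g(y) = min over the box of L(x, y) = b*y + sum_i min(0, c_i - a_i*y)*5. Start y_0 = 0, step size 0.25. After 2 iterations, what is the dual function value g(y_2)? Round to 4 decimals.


Dual ascent for LP: min 6*x1 + 9*x2, 2*x1 + 2*x2 = 19, 0 <= x_i <= 5
Step 1: y^k = 0.0, reduced costs: (6.0, 9.0)
  x^k = (0.0, 0.0), subgradient = b - a^T x = 19.0
  y^{k+1} = 0.0 + 0.25*19.0 = 4.75
Step 2: y^k = 4.75, reduced costs: (-3.5, -0.5)
  x^k = (5.0, 5.0), subgradient = b - a^T x = -1.0
  y^{k+1} = 4.75 + 0.25*-1.0 = 4.5
Dual objective at y_2 = 4.5: reduced costs (-3.0, 0.0), box minimizer x = (5.0, 0.0)
g(y_2) = b*y + (c1 - a1*y)*x1 + (c2 - a2*y)*x2 = 19*4.5 + (-3.0)*5.0 + 0.0*0.0 = 85.5 - 15.0 + 0.0 = 70.5


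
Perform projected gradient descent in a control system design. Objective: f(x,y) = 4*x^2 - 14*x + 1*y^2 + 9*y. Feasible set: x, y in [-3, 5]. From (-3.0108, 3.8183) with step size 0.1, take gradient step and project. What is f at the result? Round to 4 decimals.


Step 1: Compute gradient at (-3.0108, 3.8183).
grad_x = 2*4*-3.0108 - 14 = -38.0864
grad_y = 2*1*3.8183 + 9 = 16.6366
Step 2: Gradient step.
x_raw = -3.0108 - 0.1*-38.0864 = 0.7978
y_raw = 3.8183 - 0.1*16.6366 = 2.1546
Step 3: Project onto [-3, 5].
x_proj = clip(0.7978) = 0.7978
y_proj = clip(2.1546) = 2.1546
Step 4: Evaluate f.
f(0.7978, 2.1546) = 15.4107


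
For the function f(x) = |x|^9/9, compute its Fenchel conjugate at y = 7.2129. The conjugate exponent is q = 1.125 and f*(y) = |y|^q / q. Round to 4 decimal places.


The conjugate exponent q satisfies 1/p + 1/q = 1.
p = 9, so q = 9/(9 - 1) = 1.125
|y|^q = 7.2129^1.125 = 9.2337
f*(7.2129) = 9.2337 / 1.125 = 8.2077


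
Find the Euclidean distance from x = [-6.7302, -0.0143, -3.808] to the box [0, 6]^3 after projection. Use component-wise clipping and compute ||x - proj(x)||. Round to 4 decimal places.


Project each component onto [0, 6].
clip(-6.7302) = 0.0, clip(-0.0143) = 0.0, clip(-3.808) = 0.0
Projection = [0.0, 0.0, 0.0]
Squared diffs: [45.2956, 0.0002, 14.5009]
Distance = sqrt(59.7967) = 7.7328


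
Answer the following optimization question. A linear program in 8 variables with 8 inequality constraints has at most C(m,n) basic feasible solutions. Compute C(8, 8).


Each vertex corresponds to some choice of n active constraints out of m, so the number of vertices is at most C(m, n) = m! / (n!(m-n)!).
m = 8, n = 8
Numerator: 8 * 7 * 6 * 5 * 4 * 3 * 2 * 1
Denominator: 8! = 40320
C(8, 8) = 1


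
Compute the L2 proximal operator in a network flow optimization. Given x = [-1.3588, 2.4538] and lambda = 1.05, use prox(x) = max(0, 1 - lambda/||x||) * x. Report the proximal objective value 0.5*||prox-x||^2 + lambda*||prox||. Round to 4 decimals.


Step 1: Compute ||x||.
||x|| = 2.8049
Step 2: Compute scaling factor.
scale = max(0, 1 - 1.05/2.8049) = 0.6257
Step 3: prox(x) = [-0.8501, 1.5352]
||prox(x)|| = 1.7549
Step 4: Proximal objective.
0.5*||prox-x||^2 = 0.5513
lambda*||prox|| = 1.8426
Total = 2.3939


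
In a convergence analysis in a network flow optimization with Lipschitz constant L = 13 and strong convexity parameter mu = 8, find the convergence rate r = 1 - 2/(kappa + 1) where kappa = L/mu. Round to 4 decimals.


Step 1: Compute the condition number.
kappa = L/mu = 13/8 = 1.625
Step 2: Compute the convergence rate.
r = 1 - 2/(kappa + 1) = 1 - 2*mu/(L + mu) = (L - mu)/(L + mu) = 5/21 = 0.2381


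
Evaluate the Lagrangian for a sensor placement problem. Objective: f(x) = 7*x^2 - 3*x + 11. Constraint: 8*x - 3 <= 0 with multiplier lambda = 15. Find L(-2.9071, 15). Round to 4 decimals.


Step 1: Evaluate f(x).
f(-2.9071) = 7*(-2.9071)^2 - 3*(-2.9071) + 11 = 78.8799
Step 2: Evaluate g(x).
g(-2.9071) = 8*-2.9071 - 3 = -26.2568
Step 3: Compute Lagrangian.
L = 78.8799 + 15*-26.2568 = -314.9721


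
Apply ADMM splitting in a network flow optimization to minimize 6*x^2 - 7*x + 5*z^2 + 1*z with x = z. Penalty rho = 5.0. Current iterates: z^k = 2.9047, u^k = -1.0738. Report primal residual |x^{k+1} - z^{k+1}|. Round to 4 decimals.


ADMM iteration with rho = 5.0, z^k = 2.9047, u^k = -1.0738
Step 1: x-update.
Minimize 6*x^2 - 7*x + (5.0/2)*(x - 2.9047 - 1.0738)^2
FOC: (2*6 + 5.0)*x = 7 + 5.0*(2.9047 + 1.0738)
x^{k+1} = 1.5819
Step 2: z-update.
Minimize 5*z^2 + 1*z + (5.0/2)*(1.5819 - z - 1.0738)^2
FOC: (2*5 + 5.0)*z = -1 + 5.0*(1.5819 - 1.0738)
z^{k+1} = 0.1027
Step 3: u-update.
u^{k+1} = -1.0738 + 1.5819 - 0.1027 = 0.4054
Step 4: Primal residual = |1.5819 - 0.1027| = 1.4792


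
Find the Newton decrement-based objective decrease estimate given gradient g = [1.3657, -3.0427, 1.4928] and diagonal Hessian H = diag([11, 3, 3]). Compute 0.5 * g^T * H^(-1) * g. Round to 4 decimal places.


Step 1: H is diagonal, so H^(-1) * g = [0.1242, -1.0142, 0.4976].
Step 2: g^T H^(-1) g = sum_i g_i^2 / H_ii
  = (1.3657)^2/11 + (-3.0427)^2/3 + (1.4928)^2/3
  = 0.1696 + 3.086 + 0.7428 = 3.9984
Step 3: Objective decrease = 0.5 * g^T H^(-1) g = 1.9992


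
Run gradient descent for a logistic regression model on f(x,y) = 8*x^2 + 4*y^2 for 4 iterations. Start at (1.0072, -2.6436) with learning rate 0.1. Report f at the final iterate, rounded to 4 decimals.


Gradient descent on f(x,y) = 8*x^2 + 4*y^2.
Starting point: (1.0072, -2.6436), alpha = 0.1
Step 1: grad_x = 2*8*1.0072 = 16.1152, grad_y = 2*4*-2.6436 = -21.1488
  x_1 = 1.0072 - 0.1*16.1152 = -0.6043
  y_1 = -2.6436 - 0.1*-21.1488 = -0.5287
Step 2: grad_x = 2*8*-0.6043 = -9.6691, grad_y = 2*4*-0.5287 = -4.2298
  x_2 = -0.6043 - 0.1*-9.6691 = 0.3626
  y_2 = -0.5287 - 0.1*-4.2298 = -0.1057
Step 3: grad_x = 2*8*0.3626 = 5.8015, grad_y = 2*4*-0.1057 = -0.846
  x_3 = 0.3626 - 0.1*5.8015 = -0.2176
  y_3 = -0.1057 - 0.1*-0.846 = -0.0211
Step 4: grad_x = 2*8*-0.2176 = -3.4809, grad_y = 2*4*-0.0211 = -0.1692
  x_4 = -0.2176 - 0.1*-3.4809 = 0.1305
  y_4 = -0.0211 - 0.1*-0.1692 = -0.0042
f(0.1305, -0.0042) = 8*0.1305^2 + 4*(-0.0042)^2 = 0.1364


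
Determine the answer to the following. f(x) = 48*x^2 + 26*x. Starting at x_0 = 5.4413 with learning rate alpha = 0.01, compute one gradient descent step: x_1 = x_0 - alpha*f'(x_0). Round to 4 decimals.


We compute the gradient at x_0 and apply the update.
f'(x) = 96*x + 26
f'(5.4413) = 96*5.4413 + 26 = 548.3648
x_1 = 5.4413 - 0.01*548.3648 = -0.0423


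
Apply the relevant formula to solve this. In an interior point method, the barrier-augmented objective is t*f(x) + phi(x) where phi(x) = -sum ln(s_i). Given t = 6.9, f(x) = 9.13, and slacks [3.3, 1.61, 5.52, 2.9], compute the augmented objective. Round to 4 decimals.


Step 1: Compute log-barrier.
ln values: [1.1939, 0.4762, 1.7084, 1.0647]
phi = -(1.1939 + 0.4762 + 1.7084 + 1.0647) = -4.4432
Step 2: Compute augmented objective.
t*f(x) = 6.9*9.13 = 62.997
Total = 62.997 - 4.4432 = 58.5538


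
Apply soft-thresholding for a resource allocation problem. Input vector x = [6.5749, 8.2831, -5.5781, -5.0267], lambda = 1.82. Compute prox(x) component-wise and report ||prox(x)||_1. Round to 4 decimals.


Soft-thresholding with lambda = 1.82:
prox(6.5749) = sign(6.5749)*max(|6.5749| - 1.82, 0) = 4.7549
prox(8.2831) = sign(8.2831)*max(|8.2831| - 1.82, 0) = 6.4631
prox(-5.5781) = sign(-5.5781)*max(|-5.5781| - 1.82, 0) = -3.7581
prox(-5.0267) = sign(-5.0267)*max(|-5.0267| - 1.82, 0) = -3.2067
prox(x) = [4.7549, 6.4631, -3.7581, -3.2067]
||prox(x)||_1 = 4.7549 + 6.4631 + 3.7581 + 3.2067 = 18.1828


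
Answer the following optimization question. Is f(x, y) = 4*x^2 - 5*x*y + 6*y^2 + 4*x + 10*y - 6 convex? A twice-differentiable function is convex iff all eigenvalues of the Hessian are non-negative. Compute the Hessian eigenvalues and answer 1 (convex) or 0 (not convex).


The Hessian of f(x,y) = 4*x^2 - 5*x*y + 6*y^2 + 4*x + 10*y - 6 is:
H = [[8, -5], [-5, 12]]
Trace = 8 + 12 = 20
Determinant = 8*12 - (-5)^2 = 71
Discriminant = (20)^2 - 4*71 = 116.0
Eigenvalues: lambda_1 = 4.6148, lambda_2 = 15.3852
The function is convex.

1


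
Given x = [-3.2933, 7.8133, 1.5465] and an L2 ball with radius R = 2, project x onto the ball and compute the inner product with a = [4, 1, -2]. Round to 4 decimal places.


Step 1: Compute ||x|| (intermediates to 6 decimals).
||x|| = sqrt((-3.2933)^2 + 7.8133^2 + 1.5465^2) = 8.618883
Step 2: Project.
Since ||x|| > R, scale = R/||x|| = 2/8.618883 = 0.232049, proj(x) = scale * x
proj(x) = [-0.764207, 1.813068, 0.358864]
Step 3: Dot product.
a^T * proj(x) = 4*(-0.764207) + 1*1.813068 - 2*0.358864 = -1.9615


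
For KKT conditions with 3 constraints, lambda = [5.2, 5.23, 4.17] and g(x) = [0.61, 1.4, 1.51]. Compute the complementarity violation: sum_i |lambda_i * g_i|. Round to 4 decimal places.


KKT complementary slackness check:
lambda_1 * g_1 = 5.2 * 0.61 = 3.172
lambda_2 * g_2 = 5.23 * 1.4 = 7.322
lambda_3 * g_3 = 4.17 * 1.51 = 6.2967
Total violation = 3.172 + 7.322 + 6.2967 = 16.7907


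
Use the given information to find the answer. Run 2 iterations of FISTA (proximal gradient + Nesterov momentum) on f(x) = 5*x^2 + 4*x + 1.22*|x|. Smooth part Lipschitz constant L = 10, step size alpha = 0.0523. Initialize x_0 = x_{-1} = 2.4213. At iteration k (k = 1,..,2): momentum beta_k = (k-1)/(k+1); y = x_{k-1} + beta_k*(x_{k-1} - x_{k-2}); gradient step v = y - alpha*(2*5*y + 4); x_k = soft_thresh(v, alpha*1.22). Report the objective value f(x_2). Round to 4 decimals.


FISTA on f(x) = 5*x^2 + 4*x + 1.22*|x|
L = 10, alpha = 0.0523
Iteration 1: beta = 0.0, y = 2.4213 + 0.0*(2.4213 - 2.4213) = 2.4213
  grad(y) = 28.213, v = y - alpha*grad = 0.9458
  prox(v) = soft_thresh(0.9458, 0.0638) = 0.882
Iteration 2: beta = 0.3333, y = 0.882 + 0.3333*(0.882 - 2.4213) = 0.3688
  grad(y) = 7.6884, v = y - alpha*grad = -0.0333
  prox(v) = soft_thresh(-0.0333, 0.0638) = 0.0
f(x_2) = 5*0.0^2 + 4*0.0 + 1.22*|0.0| = 0.0


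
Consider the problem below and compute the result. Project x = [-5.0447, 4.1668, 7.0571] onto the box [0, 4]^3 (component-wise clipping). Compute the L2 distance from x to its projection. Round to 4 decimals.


Project each component onto [0, 4].
clip(-5.0447) = 0.0, clip(4.1668) = 4.0, clip(7.0571) = 4.0
Projection = [0.0, 4.0, 4.0]
Squared diffs: [25.449, 0.0278, 9.3459]
Distance = sqrt(34.8227) = 5.9011


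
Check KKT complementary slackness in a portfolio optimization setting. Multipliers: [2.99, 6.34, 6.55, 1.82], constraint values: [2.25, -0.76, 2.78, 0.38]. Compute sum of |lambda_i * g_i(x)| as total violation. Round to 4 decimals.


KKT complementary slackness check:
lambda_1 * g_1 = 2.99 * 2.25 = 6.7275
lambda_2 * g_2 = 6.34 * -0.76 = -4.8184
lambda_3 * g_3 = 6.55 * 2.78 = 18.209
lambda_4 * g_4 = 1.82 * 0.38 = 0.6916
Total violation = 6.7275 + 4.8184 + 18.209 + 0.6916 = 30.4465


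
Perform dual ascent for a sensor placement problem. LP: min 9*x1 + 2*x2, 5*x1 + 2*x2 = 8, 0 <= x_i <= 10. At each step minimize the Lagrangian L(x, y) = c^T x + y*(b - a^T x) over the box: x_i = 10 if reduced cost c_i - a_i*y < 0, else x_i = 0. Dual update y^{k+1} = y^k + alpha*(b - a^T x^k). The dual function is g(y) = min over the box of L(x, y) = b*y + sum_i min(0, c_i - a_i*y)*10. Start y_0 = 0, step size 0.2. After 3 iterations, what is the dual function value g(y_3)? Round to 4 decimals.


Dual ascent for LP: min 9*x1 + 2*x2, 5*x1 + 2*x2 = 8, 0 <= x_i <= 10
Step 1: y^k = 0.0, reduced costs: (9.0, 2.0)
  x^k = (0.0, 0.0), subgradient = b - a^T x = 8.0
  y^{k+1} = 0.0 + 0.2*8.0 = 1.6
Step 2: y^k = 1.6, reduced costs: (1.0, -1.2)
  x^k = (0.0, 10.0), subgradient = b - a^T x = -12.0
  y^{k+1} = 1.6 + 0.2*-12.0 = -0.8
Step 3: y^k = -0.8, reduced costs: (13.0, 3.6)
  x^k = (0.0, 0.0), subgradient = b - a^T x = 8.0
  y^{k+1} = -0.8 + 0.2*8.0 = 0.8
Dual objective at y_3 = 0.8: reduced costs (5.0, 0.4), box minimizer x = (0.0, 0.0)
g(y_3) = b*y + (c1 - a1*y)*x1 + (c2 - a2*y)*x2 = 8*0.8 + 5.0*0.0 + 0.4*0.0 = 6.4 + 0.0 + 0.0 = 6.4


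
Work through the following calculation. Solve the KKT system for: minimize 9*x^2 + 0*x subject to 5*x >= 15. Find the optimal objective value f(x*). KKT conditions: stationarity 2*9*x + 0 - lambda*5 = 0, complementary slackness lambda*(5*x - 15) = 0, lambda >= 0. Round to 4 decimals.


Step 1: Try lambda = 0 (constraint inactive).
x_unc = 0/(2*9) = 0.0
Check: 5*0.0 = 0.0 < 15 -- violated!
Step 2: Constraint must be active: 5*x = 15
x* = 15/5 = 3.0
lambda = (2*9*3.0 + 0)/5 = 10.8
Step 3: Compute optimal value.
f(x*) = 9*3.0^2 + 0*3.0 = 81.0


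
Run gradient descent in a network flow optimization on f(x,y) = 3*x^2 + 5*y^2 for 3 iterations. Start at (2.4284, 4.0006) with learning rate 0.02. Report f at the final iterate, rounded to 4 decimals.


Gradient descent on f(x,y) = 3*x^2 + 5*y^2.
Starting point: (2.4284, 4.0006), alpha = 0.02
Step 1: grad_x = 2*3*2.4284 = 14.5704, grad_y = 2*5*4.0006 = 40.006
  x_1 = 2.4284 - 0.02*14.5704 = 2.137
  y_1 = 4.0006 - 0.02*40.006 = 3.2005
Step 2: grad_x = 2*3*2.137 = 12.822, grad_y = 2*5*3.2005 = 32.0048
  x_2 = 2.137 - 0.02*12.822 = 1.8806
  y_2 = 3.2005 - 0.02*32.0048 = 2.5604
Step 3: grad_x = 2*3*1.8806 = 11.2833, grad_y = 2*5*2.5604 = 25.6038
  x_3 = 1.8806 - 0.02*11.2833 = 1.6549
  y_3 = 2.5604 - 0.02*25.6038 = 2.0483
f(1.6549, 2.0483) = 3*1.6549^2 + 5*2.0483^2 = 29.1938


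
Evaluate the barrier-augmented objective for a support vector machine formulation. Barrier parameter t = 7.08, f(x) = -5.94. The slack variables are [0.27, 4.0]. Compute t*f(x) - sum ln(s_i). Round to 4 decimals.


Step 1: Compute log-barrier.
ln values: [-1.3093, 1.3863]
phi = -(-1.3093 + 1.3863) = -0.077
Step 2: Compute augmented objective.
t*f(x) = 7.08*-5.94 = -42.0552
Total = -42.0552 - 0.077 = -42.1322


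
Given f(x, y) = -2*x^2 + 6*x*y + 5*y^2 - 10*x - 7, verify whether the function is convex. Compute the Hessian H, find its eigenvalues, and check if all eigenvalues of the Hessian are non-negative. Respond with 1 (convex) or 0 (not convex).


The Hessian of f(x,y) = -2*x^2 + 6*x*y + 5*y^2 - 10*x - 7 is:
H = [[-4, 6], [6, 10]]
Trace = -4 + 10 = 6
Determinant = -4*10 - (6)^2 = -76
Discriminant = (6)^2 - 4*-76 = 340.0
Eigenvalues: lambda_1 = -6.2195, lambda_2 = 12.2195
The function is not convex.

0


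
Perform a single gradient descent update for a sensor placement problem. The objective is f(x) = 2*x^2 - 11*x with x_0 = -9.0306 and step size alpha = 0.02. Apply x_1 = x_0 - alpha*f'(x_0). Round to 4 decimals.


We compute the gradient at x_0 and apply the update.
f'(x) = 4*x - 11
f'(-9.0306) = 4*-9.0306 - 11 = -47.1224
x_1 = -9.0306 - 0.02*-47.1224 = -8.0882


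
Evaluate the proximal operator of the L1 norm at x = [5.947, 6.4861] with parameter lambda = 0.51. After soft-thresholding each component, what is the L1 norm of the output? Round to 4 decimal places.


Soft-thresholding with lambda = 0.51:
prox(5.947) = sign(5.947)*max(|5.947| - 0.51, 0) = 5.437
prox(6.4861) = sign(6.4861)*max(|6.4861| - 0.51, 0) = 5.9761
prox(x) = [5.437, 5.9761]
||prox(x)||_1 = 5.437 + 5.9761 = 11.4131


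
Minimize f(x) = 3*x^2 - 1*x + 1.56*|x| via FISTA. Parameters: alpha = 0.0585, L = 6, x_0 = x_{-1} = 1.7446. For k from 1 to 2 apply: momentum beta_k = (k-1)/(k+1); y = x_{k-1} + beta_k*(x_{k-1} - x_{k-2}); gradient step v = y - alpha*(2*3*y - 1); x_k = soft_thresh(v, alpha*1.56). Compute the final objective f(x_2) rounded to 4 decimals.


FISTA on f(x) = 3*x^2 - 1*x + 1.56*|x|
L = 6, alpha = 0.0585
Iteration 1: beta = 0.0, y = 1.7446 + 0.0*(1.7446 - 1.7446) = 1.7446
  grad(y) = 9.4676, v = y - alpha*grad = 1.1907
  prox(v) = soft_thresh(1.1907, 0.0913) = 1.0995
Iteration 2: beta = 0.3333, y = 1.0995 + 0.3333*(1.0995 - 1.7446) = 0.8844
  grad(y) = 4.3067, v = y - alpha*grad = 0.6325
  prox(v) = soft_thresh(0.6325, 0.0913) = 0.5412
f(x_2) = 3*0.5412^2 - 1*0.5412 + 1.56*|0.5412| = 1.1819


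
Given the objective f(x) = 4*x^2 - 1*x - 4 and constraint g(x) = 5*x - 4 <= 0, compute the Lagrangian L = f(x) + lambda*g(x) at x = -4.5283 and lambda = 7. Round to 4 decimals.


Step 1: Evaluate f(x).
f(-4.5283) = 4*(-4.5283)^2 - 1*(-4.5283) - 4 = 82.5503
Step 2: Evaluate g(x).
g(-4.5283) = 5*-4.5283 - 4 = -26.6415
Step 3: Compute Lagrangian.
L = 82.5503 + 7*-26.6415 = -103.9402


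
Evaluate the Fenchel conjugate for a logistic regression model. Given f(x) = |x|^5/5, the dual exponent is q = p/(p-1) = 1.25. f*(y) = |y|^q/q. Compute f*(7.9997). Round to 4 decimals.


The conjugate exponent q satisfies 1/p + 1/q = 1.
p = 5, so q = 5/(5 - 1) = 1.25
|y|^q = 7.9997^1.25 = 13.4537
f*(7.9997) = 13.4537 / 1.25 = 10.763


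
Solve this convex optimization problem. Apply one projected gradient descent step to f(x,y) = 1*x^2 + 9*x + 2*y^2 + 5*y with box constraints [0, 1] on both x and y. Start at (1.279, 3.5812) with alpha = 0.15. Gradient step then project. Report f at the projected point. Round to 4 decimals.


Step 1: Compute gradient at (1.279, 3.5812).
grad_x = 2*1*1.279 + 9 = 11.558
grad_y = 2*2*3.5812 + 5 = 19.3248
Step 2: Gradient step.
x_raw = 1.279 - 0.15*11.558 = -0.4547
y_raw = 3.5812 - 0.15*19.3248 = 0.6825
Step 3: Project onto [0, 1].
x_proj = clip(-0.4547) = 0.0
y_proj = clip(0.6825) = 0.6825
Step 4: Evaluate f.
f(0.0, 0.6825) = 4.344


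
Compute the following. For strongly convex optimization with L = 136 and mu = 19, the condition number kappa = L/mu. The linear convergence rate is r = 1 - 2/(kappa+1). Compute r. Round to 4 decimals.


Step 1: Compute the condition number.
kappa = L/mu = 136/19 = 7.1579
Step 2: Compute the convergence rate.
r = 1 - 2/(kappa + 1) = 1 - 2*mu/(L + mu) = (L - mu)/(L + mu) = 117/155 = 0.7548


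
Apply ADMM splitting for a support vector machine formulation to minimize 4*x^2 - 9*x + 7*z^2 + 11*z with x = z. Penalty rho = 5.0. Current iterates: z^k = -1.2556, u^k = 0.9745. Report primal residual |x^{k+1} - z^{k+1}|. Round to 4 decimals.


ADMM iteration with rho = 5.0, z^k = -1.2556, u^k = 0.9745
Step 1: x-update.
Minimize 4*x^2 - 9*x + (5.0/2)*(x + 1.2556 + 0.9745)^2
FOC: (2*4 + 5.0)*x = 9 + 5.0*(-1.2556 - 0.9745)
x^{k+1} = -0.1654
Step 2: z-update.
Minimize 7*z^2 + 11*z + (5.0/2)*(-0.1654 - z + 0.9745)^2
FOC: (2*7 + 5.0)*z = -11 + 5.0*(-0.1654 + 0.9745)
z^{k+1} = -0.366
Step 3: u-update.
u^{k+1} = 0.9745 - 0.1654 + 0.366 = 1.1751
Step 4: Primal residual = |-0.1654 + 0.366| = 0.2006


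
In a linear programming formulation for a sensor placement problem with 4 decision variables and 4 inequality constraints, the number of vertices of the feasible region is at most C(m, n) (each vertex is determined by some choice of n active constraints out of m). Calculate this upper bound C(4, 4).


Each vertex corresponds to some choice of n active constraints out of m, so the number of vertices is at most C(m, n) = m! / (n!(m-n)!).
m = 4, n = 4
Numerator: 4 * 3 * 2 * 1
Denominator: 4! = 24
C(4, 4) = 1


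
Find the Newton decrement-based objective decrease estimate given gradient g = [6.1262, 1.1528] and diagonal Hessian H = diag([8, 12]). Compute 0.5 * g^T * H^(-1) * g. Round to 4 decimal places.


Step 1: H is diagonal, so H^(-1) * g = [0.7658, 0.0961].
Step 2: g^T H^(-1) g = sum_i g_i^2 / H_ii
  = (6.1262)^2/8 + (1.1528)^2/12
  = 4.6913 + 0.1107 = 4.802
Step 3: Objective decrease = 0.5 * g^T H^(-1) g = 2.401


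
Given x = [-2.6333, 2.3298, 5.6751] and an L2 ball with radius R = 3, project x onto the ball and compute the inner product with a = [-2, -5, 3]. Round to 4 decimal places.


Step 1: Compute ||x|| (intermediates to 6 decimals).
||x|| = sqrt((-2.6333)^2 + 2.3298^2 + 5.6751^2) = 6.676002
Step 2: Project.
Since ||x|| > R, scale = R/||x|| = 3/6.676002 = 0.449371, proj(x) = scale * x
proj(x) = [-1.183329, 1.046945, 2.550225]
Step 3: Dot product.
a^T * proj(x) = -2*(-1.183329) - 5*1.046945 + 3*2.550225 = 4.7826


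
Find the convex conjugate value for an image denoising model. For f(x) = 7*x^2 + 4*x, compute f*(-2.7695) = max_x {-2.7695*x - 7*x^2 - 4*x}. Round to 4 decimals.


f*(y) = sup_x {y*x - a*x^2 - b*x} = sup_x {(y-b)*x - a*x^2}
FOC: (y - b) - 2a*x = 0 => x* = (y - b)/(2a)
x* = (-2.7695 - 4)/(2*7) = -0.4835
f*(-2.7695) = (y-b)^2/(4a) = (-2.7695 - 4)^2/(4*7)
= 45.8261/28 = 1.6366


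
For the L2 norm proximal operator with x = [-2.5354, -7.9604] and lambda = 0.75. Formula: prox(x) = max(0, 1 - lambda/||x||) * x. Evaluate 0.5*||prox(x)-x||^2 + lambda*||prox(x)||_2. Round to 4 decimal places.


Step 1: Compute ||x||.
||x|| = 8.3544
Step 2: Compute scaling factor.
scale = max(0, 1 - 0.75/8.3544) = 0.9102
Step 3: prox(x) = [-2.3078, -7.2458]
||prox(x)|| = 7.6044
Step 4: Proximal objective.
0.5*||prox-x||^2 = 0.2813
lambda*||prox|| = 5.7033
Total = 5.9846


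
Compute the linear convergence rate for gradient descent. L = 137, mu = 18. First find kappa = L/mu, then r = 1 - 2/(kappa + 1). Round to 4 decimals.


Step 1: Compute the condition number.
kappa = L/mu = 137/18 = 7.6111
Step 2: Compute the convergence rate.
r = 1 - 2/(kappa + 1) = 1 - 2*mu/(L + mu) = (L - mu)/(L + mu) = 119/155 = 0.7677


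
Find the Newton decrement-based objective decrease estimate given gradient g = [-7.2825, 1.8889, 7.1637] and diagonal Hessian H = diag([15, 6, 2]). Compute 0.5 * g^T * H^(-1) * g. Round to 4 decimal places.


Step 1: H is diagonal, so H^(-1) * g = [-0.4855, 0.3148, 3.5819].
Step 2: g^T H^(-1) g = sum_i g_i^2 / H_ii
  = (-7.2825)^2/15 + (1.8889)^2/6 + (7.1637)^2/2
  = 3.5357 + 0.5947 + 25.6593 = 29.7896
Step 3: Objective decrease = 0.5 * g^T H^(-1) g = 14.8948


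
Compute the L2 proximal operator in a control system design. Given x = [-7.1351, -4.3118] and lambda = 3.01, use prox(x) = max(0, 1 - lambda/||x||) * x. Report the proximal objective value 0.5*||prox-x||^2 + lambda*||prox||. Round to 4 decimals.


Step 1: Compute ||x||.
||x|| = 8.3367
Step 2: Compute scaling factor.
scale = max(0, 1 - 3.01/8.3367) = 0.6389
Step 3: prox(x) = [-4.559, -2.755]
||prox(x)|| = 5.3267
Step 4: Proximal objective.
0.5*||prox-x||^2 = 4.5301
lambda*||prox|| = 16.0334
Total = 20.5635


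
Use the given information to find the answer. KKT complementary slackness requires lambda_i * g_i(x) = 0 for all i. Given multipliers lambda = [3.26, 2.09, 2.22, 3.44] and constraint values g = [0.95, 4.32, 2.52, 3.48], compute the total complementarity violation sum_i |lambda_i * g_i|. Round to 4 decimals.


KKT complementary slackness check:
lambda_1 * g_1 = 3.26 * 0.95 = 3.097
lambda_2 * g_2 = 2.09 * 4.32 = 9.0288
lambda_3 * g_3 = 2.22 * 2.52 = 5.5944
lambda_4 * g_4 = 3.44 * 3.48 = 11.9712
Total violation = 3.097 + 9.0288 + 5.5944 + 11.9712 = 29.6914


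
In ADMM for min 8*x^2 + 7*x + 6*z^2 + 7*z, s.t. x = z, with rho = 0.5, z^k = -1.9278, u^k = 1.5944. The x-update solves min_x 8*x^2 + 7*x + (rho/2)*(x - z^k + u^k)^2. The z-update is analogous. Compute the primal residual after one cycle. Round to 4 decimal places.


ADMM iteration with rho = 0.5, z^k = -1.9278, u^k = 1.5944
Step 1: x-update.
Minimize 8*x^2 + 7*x + (0.5/2)*(x + 1.9278 + 1.5944)^2
FOC: (2*8 + 0.5)*x = -7 + 0.5*(-1.9278 - 1.5944)
x^{k+1} = -0.531
Step 2: z-update.
Minimize 6*z^2 + 7*z + (0.5/2)*(-0.531 - z + 1.5944)^2
FOC: (2*6 + 0.5)*z = -7 + 0.5*(-0.531 + 1.5944)
z^{k+1} = -0.5175
Step 3: u-update.
u^{k+1} = 1.5944 - 0.531 + 0.5175 = 1.5809
Step 4: Primal residual = |-0.531 + 0.5175| = 0.0135


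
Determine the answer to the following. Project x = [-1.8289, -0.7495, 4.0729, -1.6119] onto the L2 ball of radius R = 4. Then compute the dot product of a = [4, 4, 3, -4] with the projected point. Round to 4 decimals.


Step 1: Compute ||x|| (intermediates to 6 decimals).
||x|| = sqrt((-1.8289)^2 + (-0.7495)^2 + 4.0729^2 + (-1.6119)^2) = 4.805555
Step 2: Project.
Since ||x|| > R, scale = R/||x|| = 4/4.805555 = 0.83237, proj(x) = scale * x
proj(x) = [-1.522321, -0.623861, 3.39016, -1.341697]
Step 3: Dot product.
a^T * proj(x) = 4*(-1.522321) + 4*(-0.623861) + 3*3.39016 - 4*(-1.341697) = 6.9525


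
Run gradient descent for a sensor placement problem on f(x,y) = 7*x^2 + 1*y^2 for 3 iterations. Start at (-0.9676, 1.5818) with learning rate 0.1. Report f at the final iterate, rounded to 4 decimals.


Gradient descent on f(x,y) = 7*x^2 + 1*y^2.
Starting point: (-0.9676, 1.5818), alpha = 0.1
Step 1: grad_x = 2*7*-0.9676 = -13.5464, grad_y = 2*1*1.5818 = 3.1636
  x_1 = -0.9676 - 0.1*-13.5464 = 0.387
  y_1 = 1.5818 - 0.1*3.1636 = 1.2654
Step 2: grad_x = 2*7*0.387 = 5.4186, grad_y = 2*1*1.2654 = 2.5309
  x_2 = 0.387 - 0.1*5.4186 = -0.1548
  y_2 = 1.2654 - 0.1*2.5309 = 1.0124
Step 3: grad_x = 2*7*-0.1548 = -2.1674, grad_y = 2*1*1.0124 = 2.0247
  x_3 = -0.1548 - 0.1*-2.1674 = 0.0619
  y_3 = 1.0124 - 0.1*2.0247 = 0.8099
f(0.0619, 0.8099) = 7*0.0619^2 + 1*0.8099^2 = 0.6828


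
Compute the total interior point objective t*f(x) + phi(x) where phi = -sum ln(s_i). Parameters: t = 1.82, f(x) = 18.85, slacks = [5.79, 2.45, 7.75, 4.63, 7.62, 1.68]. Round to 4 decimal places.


Step 1: Compute log-barrier.
ln values: [1.7561, 0.8961, 2.0477, 1.5326, 2.0308, 0.5188]
phi = -(1.7561 + 0.8961 + 2.0477 + 1.5326 + 2.0308 + 0.5188) = -8.782
Step 2: Compute augmented objective.
t*f(x) = 1.82*18.85 = 34.307
Total = 34.307 - 8.782 = 25.525


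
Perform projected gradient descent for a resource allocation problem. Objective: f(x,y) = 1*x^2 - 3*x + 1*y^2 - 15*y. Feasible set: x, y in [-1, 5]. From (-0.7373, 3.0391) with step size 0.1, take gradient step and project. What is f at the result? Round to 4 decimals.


Step 1: Compute gradient at (-0.7373, 3.0391).
grad_x = 2*1*-0.7373 - 3 = -4.4746
grad_y = 2*1*3.0391 - 15 = -8.9218
Step 2: Gradient step.
x_raw = -0.7373 - 0.1*-4.4746 = -0.2898
y_raw = 3.0391 - 0.1*-8.9218 = 3.9313
Step 3: Project onto [-1, 5].
x_proj = clip(-0.2898) = -0.2898
y_proj = clip(3.9313) = 3.9313
Step 4: Evaluate f.
f(-0.2898, 3.9313) = -42.5607


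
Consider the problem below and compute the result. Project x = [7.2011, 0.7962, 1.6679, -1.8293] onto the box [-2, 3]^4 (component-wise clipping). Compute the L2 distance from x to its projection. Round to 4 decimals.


Project each component onto [-2, 3].
clip(7.2011) = 3.0, clip(0.7962) = 0.7962, clip(1.6679) = 1.6679, clip(-1.8293) = -1.8293
Projection = [3.0, 0.7962, 1.6679, -1.8293]
Squared diffs: [17.6492, 0.0, 0.0, 0.0]
Distance = sqrt(17.6492) = 4.2011


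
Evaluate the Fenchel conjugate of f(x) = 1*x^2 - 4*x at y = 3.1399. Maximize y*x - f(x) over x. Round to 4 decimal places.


f*(y) = sup_x {y*x - a*x^2 - b*x} = sup_x {(y-b)*x - a*x^2}
FOC: (y - b) - 2a*x = 0 => x* = (y - b)/(2a)
x* = (3.1399 + 4)/(2*1) = 3.57
f*(3.1399) = (y-b)^2/(4a) = (3.1399 + 4)^2/(4*1)
= 50.9782/4 = 12.7445


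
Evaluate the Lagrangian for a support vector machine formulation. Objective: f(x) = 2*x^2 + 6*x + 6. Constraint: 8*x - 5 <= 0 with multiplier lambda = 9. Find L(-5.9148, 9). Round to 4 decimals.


Step 1: Evaluate f(x).
f(-5.9148) = 2*(-5.9148)^2 + 6*(-5.9148) + 6 = 40.4809
Step 2: Evaluate g(x).
g(-5.9148) = 8*-5.9148 - 5 = -52.3184
Step 3: Compute Lagrangian.
L = 40.4809 + 9*-52.3184 = -430.3847


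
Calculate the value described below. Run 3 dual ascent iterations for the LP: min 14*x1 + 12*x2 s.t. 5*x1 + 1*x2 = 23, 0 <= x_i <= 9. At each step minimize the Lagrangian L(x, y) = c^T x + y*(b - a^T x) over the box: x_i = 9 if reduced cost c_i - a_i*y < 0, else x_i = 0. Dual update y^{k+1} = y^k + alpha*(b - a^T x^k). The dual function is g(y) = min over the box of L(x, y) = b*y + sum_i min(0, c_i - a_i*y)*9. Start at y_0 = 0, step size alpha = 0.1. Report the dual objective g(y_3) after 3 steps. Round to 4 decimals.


Dual ascent for LP: min 14*x1 + 12*x2, 5*x1 + 1*x2 = 23, 0 <= x_i <= 9
Step 1: y^k = 0.0, reduced costs: (14.0, 12.0)
  x^k = (0.0, 0.0), subgradient = b - a^T x = 23.0
  y^{k+1} = 0.0 + 0.1*23.0 = 2.3
Step 2: y^k = 2.3, reduced costs: (2.5, 9.7)
  x^k = (0.0, 0.0), subgradient = b - a^T x = 23.0
  y^{k+1} = 2.3 + 0.1*23.0 = 4.6
Step 3: y^k = 4.6, reduced costs: (-9.0, 7.4)
  x^k = (9.0, 0.0), subgradient = b - a^T x = -22.0
  y^{k+1} = 4.6 + 0.1*-22.0 = 2.4
Dual objective at y_3 = 2.4: reduced costs (2.0, 9.6), box minimizer x = (0.0, 0.0)
g(y_3) = b*y + (c1 - a1*y)*x1 + (c2 - a2*y)*x2 = 23*2.4 + 2.0*0.0 + 9.6*0.0 = 55.2 + 0.0 + 0.0 = 55.2


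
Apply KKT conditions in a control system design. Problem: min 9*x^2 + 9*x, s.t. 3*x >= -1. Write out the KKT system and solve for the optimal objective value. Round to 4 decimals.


Step 1: Try lambda = 0 (constraint inactive).
x_unc = -9/(2*9) = -0.5
Check: 3*-0.5 = -1.5 < -1 -- violated!
Step 2: Constraint must be active: 3*x = -1
x* = -1/3 = -0.3333 (rounded; the exact value -1/3 is used below)
lambda = (2*9*(-1/3) + 9)/3 = 1.0
Step 3: Compute optimal value.
f(x*) = 9*(-1/3)^2 + 9*(-1/3) = -2.0


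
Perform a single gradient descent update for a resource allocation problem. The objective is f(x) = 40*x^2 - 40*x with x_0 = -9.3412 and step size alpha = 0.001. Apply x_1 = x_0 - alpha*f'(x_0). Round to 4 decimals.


We compute the gradient at x_0 and apply the update.
f'(x) = 80*x - 40
f'(-9.3412) = 80*-9.3412 - 40 = -787.296
x_1 = -9.3412 - 0.001*-787.296 = -8.5539


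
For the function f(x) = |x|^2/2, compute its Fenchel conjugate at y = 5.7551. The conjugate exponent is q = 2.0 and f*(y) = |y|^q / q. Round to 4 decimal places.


The conjugate exponent q satisfies 1/p + 1/q = 1.
p = 2, so q = 2/(2 - 1) = 2.0
|y|^q = 5.7551^2.0 = 33.1212
f*(5.7551) = 33.1212 / 2.0 = 16.5606


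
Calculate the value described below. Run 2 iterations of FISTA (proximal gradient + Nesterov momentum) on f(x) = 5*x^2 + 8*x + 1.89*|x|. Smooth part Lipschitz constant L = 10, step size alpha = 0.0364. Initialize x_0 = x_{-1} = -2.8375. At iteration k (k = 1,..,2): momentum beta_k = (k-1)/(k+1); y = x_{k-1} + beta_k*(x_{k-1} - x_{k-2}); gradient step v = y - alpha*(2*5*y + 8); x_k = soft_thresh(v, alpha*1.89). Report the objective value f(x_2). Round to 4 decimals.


FISTA on f(x) = 5*x^2 + 8*x + 1.89*|x|
L = 10, alpha = 0.0364
Iteration 1: beta = 0.0, y = -2.8375 + 0.0*(-2.8375 + 2.8375) = -2.8375
  grad(y) = -20.375, v = y - alpha*grad = -2.0959
  prox(v) = soft_thresh(-2.0959, 0.0688) = -2.0271
Iteration 2: beta = 0.3333, y = -2.0271 + 0.3333*(-2.0271 + 2.8375) = -1.7569
  grad(y) = -9.5691, v = y - alpha*grad = -1.4086
  prox(v) = soft_thresh(-1.4086, 0.0688) = -1.3398
f(x_2) = 5*(-1.3398)^2 + 8*(-1.3398) + 1.89*|-1.3398| = 0.7891


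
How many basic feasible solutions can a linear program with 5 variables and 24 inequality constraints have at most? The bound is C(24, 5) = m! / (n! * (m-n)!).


Each vertex corresponds to some choice of n active constraints out of m, so the number of vertices is at most C(m, n) = m! / (n!(m-n)!).
m = 24, n = 5
Numerator: 24 * 23 * 22 * 21 * 20
Denominator: 5! = 120
C(24, 5) = 42504


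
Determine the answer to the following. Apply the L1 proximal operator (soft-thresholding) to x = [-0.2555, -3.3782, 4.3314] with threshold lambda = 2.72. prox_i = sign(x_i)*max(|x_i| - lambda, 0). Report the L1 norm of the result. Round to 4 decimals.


Soft-thresholding with lambda = 2.72:
prox(-0.2555) = sign(-0.2555)*max(|-0.2555| - 2.72, 0) = 0.0
prox(-3.3782) = sign(-3.3782)*max(|-3.3782| - 2.72, 0) = -0.6582
prox(4.3314) = sign(4.3314)*max(|4.3314| - 2.72, 0) = 1.6114
prox(x) = [0.0, -0.6582, 1.6114]
||prox(x)||_1 = 0.0 + 0.6582 + 1.6114 = 2.2696


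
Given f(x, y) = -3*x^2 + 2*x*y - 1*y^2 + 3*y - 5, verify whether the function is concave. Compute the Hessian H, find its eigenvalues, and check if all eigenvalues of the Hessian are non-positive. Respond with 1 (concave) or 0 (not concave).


The Hessian of f(x,y) = -3*x^2 + 2*x*y - 1*y^2 + 3*y - 5 is:
H = [[-6, 2], [2, -2]]
Trace = -6 - 2 = -8
Determinant = -6*-2 - (2)^2 = 8
Discriminant = (-8)^2 - 4*8 = 32.0
Eigenvalues: lambda_1 = -6.8284, lambda_2 = -1.1716
The function is concave.

1


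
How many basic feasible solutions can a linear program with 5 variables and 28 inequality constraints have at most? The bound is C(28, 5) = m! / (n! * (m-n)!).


Each vertex corresponds to some choice of n active constraints out of m, so the number of vertices is at most C(m, n) = m! / (n!(m-n)!).
m = 28, n = 5
Numerator: 28 * 27 * 26 * 25 * 24
Denominator: 5! = 120
C(28, 5) = 98280
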